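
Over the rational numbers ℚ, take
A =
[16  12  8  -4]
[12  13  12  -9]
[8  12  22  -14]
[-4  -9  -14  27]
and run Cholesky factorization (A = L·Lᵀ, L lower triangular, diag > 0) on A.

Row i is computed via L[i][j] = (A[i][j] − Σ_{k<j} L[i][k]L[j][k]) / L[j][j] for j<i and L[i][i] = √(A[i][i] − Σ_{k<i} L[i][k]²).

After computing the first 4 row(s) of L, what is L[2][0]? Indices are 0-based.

L[2][0] = 2

Step 1: L[0][0] = √(16) = 4.
  L[1][0] = (12) / L[0][0] = 3.
Step 2: L[1][1] = √(4) = 2.
  L[2][0] = (8) / L[0][0] = 2.
  L[2][1] = (6) / L[1][1] = 3.
Step 3: L[2][2] = √(9) = 3.
  L[3][0] = (-4) / L[0][0] = -1.
  L[3][1] = (-6) / L[1][1] = -3.
  L[3][2] = (-3) / L[2][2] = -1.
Step 4: L[3][3] = √(16) = 4.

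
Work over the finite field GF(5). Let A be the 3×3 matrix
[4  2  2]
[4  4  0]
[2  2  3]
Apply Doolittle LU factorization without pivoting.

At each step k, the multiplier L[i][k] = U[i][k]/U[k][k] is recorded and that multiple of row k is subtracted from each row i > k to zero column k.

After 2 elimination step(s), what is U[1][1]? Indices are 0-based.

U[1][1] = 2

k=0: U[0][0]=4
  eliminate (1,0): mult=1, new row 1: (0, 2, 3); set L[1][0]=1
  eliminate (2,0): mult=3, new row 2: (0, 1, 2); set L[2][0]=3
k=1: U[1][1]=2
  eliminate (2,1): mult=3, new row 2: (0, 0, 3); set L[2][1]=3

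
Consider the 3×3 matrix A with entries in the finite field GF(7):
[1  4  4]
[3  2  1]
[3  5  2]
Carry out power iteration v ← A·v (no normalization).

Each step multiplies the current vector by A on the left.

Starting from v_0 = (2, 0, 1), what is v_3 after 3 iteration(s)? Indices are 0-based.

v_0 = (2, 0, 1).
v_1 = A·v_0 = (6, 0, 1).
v_2 = A·v_1 = (3, 5, 6).
v_3 = A·v_2 = (5, 4, 4).

v_3 = (5, 4, 4)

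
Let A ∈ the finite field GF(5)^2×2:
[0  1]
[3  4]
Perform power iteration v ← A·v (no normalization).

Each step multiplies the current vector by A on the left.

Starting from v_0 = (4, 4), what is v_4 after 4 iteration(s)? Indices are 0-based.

v_0 = (4, 4).
v_1 = A·v_0 = (4, 3).
v_2 = A·v_1 = (3, 4).
v_3 = A·v_2 = (4, 0).
v_4 = A·v_3 = (0, 2).

v_4 = (0, 2)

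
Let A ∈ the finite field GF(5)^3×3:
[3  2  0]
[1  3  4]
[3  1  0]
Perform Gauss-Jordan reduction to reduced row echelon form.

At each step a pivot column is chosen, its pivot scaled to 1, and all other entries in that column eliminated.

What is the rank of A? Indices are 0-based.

step 1: normalize row 0 (÷3) = (1, 4, 0)
  row 1: subtract 1×row0 = (0, 4, 4)
  row 2: subtract 3×row0 = (0, 4, 0)
step 2: normalize row 1 (÷4) = (0, 1, 1)
  row 0: subtract 4×row1 = (1, 0, 1)
  row 2: subtract 4×row1 = (0, 0, 1)
step 3: normalize row 2 (÷1) = (0, 0, 1)
  row 0: subtract 1×row2 = (1, 0, 0)
  row 1: subtract 1×row2 = (0, 1, 0)

rank = 3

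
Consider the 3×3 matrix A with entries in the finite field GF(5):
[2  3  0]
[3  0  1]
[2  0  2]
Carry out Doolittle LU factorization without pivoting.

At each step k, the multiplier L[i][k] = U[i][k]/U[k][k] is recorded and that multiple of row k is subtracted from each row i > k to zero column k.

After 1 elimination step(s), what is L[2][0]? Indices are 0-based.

L[2][0] = 1

[col 0] pivot 2
  R1 -= 4*R0 → (0, 3, 1)  (L[1][0] := 4)
  R2 -= 1*R0 → (0, 2, 2)  (L[2][0] := 1)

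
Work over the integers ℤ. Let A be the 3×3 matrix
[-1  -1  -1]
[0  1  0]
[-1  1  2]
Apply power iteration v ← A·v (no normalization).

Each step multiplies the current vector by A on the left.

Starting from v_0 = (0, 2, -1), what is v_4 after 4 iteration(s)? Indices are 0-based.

v_4 = (-7, 2, 24)

v_0 = (0, 2, -1).
v_1 = A·v_0 = (-1, 2, 0).
v_2 = A·v_1 = (-1, 2, 3).
v_3 = A·v_2 = (-4, 2, 9).
v_4 = A·v_3 = (-7, 2, 24).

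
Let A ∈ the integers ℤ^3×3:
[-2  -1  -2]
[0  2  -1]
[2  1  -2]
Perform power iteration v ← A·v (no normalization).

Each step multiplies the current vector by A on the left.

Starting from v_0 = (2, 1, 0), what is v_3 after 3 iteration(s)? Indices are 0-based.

v_0 = (2, 1, 0).
v_1 = A·v_0 = (-5, 2, 5).
v_2 = A·v_1 = (-2, -1, -18).
v_3 = A·v_2 = (41, 16, 31).

v_3 = (41, 16, 31)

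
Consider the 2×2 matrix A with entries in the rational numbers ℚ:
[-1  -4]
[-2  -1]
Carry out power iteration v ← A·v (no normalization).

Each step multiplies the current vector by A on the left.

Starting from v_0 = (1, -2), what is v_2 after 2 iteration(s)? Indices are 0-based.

v_2 = (-7, -14)

v_0 = (1, -2).
v_1 = A·v_0 = (7, 0).
v_2 = A·v_1 = (-7, -14).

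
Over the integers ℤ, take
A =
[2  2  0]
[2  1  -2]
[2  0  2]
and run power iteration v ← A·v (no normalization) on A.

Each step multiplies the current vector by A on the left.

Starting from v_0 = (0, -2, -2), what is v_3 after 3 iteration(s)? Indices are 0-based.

v_0 = (0, -2, -2).
v_1 = A·v_0 = (-4, 2, -4).
v_2 = A·v_1 = (-4, 2, -16).
v_3 = A·v_2 = (-4, 26, -40).

v_3 = (-4, 26, -40)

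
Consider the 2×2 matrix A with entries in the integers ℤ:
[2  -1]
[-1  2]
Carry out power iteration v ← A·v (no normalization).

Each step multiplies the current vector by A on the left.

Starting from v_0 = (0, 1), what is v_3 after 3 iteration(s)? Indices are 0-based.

v_0 = (0, 1).
v_1 = A·v_0 = (-1, 2).
v_2 = A·v_1 = (-4, 5).
v_3 = A·v_2 = (-13, 14).

v_3 = (-13, 14)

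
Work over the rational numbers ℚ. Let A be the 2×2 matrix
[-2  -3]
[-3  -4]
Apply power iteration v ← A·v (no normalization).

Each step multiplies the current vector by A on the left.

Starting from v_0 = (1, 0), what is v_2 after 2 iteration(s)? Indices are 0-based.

v_0 = (1, 0).
v_1 = A·v_0 = (-2, -3).
v_2 = A·v_1 = (13, 18).

v_2 = (13, 18)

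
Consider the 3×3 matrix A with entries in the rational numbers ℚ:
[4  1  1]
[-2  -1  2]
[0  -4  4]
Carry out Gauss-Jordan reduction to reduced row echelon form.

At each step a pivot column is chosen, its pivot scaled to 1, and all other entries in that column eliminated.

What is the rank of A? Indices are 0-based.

step 1: normalize row 0 (÷4) = (1, 1/4, 1/4)
  row 1: subtract -2×row0 = (0, -1/2, 5/2)
step 2: normalize row 1 (÷-1/2) = (0, 1, -5)
  row 0: subtract 1/4×row1 = (1, 0, 3/2)
  row 2: subtract -4×row1 = (0, 0, -16)
step 3: normalize row 2 (÷-16) = (0, 0, 1)
  row 0: subtract 3/2×row2 = (1, 0, 0)
  row 1: subtract -5×row2 = (0, 1, 0)

rank = 3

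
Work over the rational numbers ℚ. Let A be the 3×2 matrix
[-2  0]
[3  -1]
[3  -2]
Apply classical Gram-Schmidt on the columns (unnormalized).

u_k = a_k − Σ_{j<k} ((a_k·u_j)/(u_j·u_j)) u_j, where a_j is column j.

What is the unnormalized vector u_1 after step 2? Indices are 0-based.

Step 1: u_0 = a_0 = (-2, 3, 3).
Step 2: u_1 = a_1 − (-9/22)·u_0 = (-9/11, 5/22, -17/22).

u_1 = (-9/11, 5/22, -17/22)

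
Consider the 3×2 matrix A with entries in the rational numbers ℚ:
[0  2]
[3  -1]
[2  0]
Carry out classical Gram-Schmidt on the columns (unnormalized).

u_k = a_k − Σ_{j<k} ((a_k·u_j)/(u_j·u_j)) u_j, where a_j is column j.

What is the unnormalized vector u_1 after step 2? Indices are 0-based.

Step 1: u_0 = a_0 = (0, 3, 2).
Step 2: u_1 = a_1 − (-3/13)·u_0 = (2, -4/13, 6/13).

u_1 = (2, -4/13, 6/13)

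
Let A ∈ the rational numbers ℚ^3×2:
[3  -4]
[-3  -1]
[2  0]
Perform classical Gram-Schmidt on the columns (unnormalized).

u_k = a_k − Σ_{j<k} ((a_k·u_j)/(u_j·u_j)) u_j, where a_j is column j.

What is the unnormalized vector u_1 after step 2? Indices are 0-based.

u_1 = (-61/22, -49/22, 9/11)

Step 1: u_0 = a_0 = (3, -3, 2).
Step 2: u_1 = a_1 − (-9/22)·u_0 = (-61/22, -49/22, 9/11).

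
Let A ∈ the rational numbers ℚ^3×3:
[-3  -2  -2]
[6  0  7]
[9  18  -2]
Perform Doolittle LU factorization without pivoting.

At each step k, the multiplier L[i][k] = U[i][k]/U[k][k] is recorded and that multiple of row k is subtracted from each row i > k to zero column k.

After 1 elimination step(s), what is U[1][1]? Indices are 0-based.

k=0: U[0][0]=-3
  eliminate (1,0): mult=-2, new row 1: (0, -4, 3); set L[1][0]=-2
  eliminate (2,0): mult=-3, new row 2: (0, 12, -8); set L[2][0]=-3

U[1][1] = -4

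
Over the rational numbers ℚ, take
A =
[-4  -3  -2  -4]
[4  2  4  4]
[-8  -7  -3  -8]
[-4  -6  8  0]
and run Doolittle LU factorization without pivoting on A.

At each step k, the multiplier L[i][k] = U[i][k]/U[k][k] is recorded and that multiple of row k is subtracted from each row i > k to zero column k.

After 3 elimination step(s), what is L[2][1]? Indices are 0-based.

Step 1: pivot at (0,0) is -4.
  row1 ← row1 − (-1)·row0  ⇒  L[1][0]=-1, U row1=(0, -1, 2, 0)
  row2 ← row2 − (2)·row0  ⇒  L[2][0]=2, U row2=(0, -1, 1, 0)
  row3 ← row3 − (1)·row0  ⇒  L[3][0]=1, U row3=(0, -3, 10, 4)
Step 2: pivot at (1,1) is -1.
  row2 ← row2 − (1)·row1  ⇒  L[2][1]=1, U row2=(0, 0, -1, 0)
  row3 ← row3 − (3)·row1  ⇒  L[3][1]=3, U row3=(0, 0, 4, 4)
Step 3: pivot at (2,2) is -1.
  row3 ← row3 − (-4)·row2  ⇒  L[3][2]=-4, U row3=(0, 0, 0, 4)

L[2][1] = 1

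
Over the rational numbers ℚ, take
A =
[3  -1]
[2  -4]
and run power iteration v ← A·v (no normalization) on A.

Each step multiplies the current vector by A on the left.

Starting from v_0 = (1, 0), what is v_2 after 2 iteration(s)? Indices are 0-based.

v_2 = (7, -2)

v_0 = (1, 0).
v_1 = A·v_0 = (3, 2).
v_2 = A·v_1 = (7, -2).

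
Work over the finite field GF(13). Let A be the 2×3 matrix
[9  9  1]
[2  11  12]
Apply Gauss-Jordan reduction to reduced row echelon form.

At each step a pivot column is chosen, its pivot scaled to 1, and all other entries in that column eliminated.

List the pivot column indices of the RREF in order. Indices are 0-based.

pivot(0,0)=9: scale R0 → (1, 1, 3)
  clear (1,0): R1 −= (2)R0 → (0, 9, 6)
pivot(1,1)=9: scale R1 → (0, 1, 5)
  clear (0,1): R0 −= (1)R1 → (1, 0, 11)

pivot columns: 0, 1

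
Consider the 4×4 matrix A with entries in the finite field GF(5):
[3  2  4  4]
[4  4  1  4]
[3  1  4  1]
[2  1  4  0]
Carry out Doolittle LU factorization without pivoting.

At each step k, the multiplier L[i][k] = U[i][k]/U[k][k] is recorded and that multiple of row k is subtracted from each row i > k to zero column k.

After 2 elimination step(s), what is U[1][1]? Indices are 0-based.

U[1][1] = 3

[col 0] pivot 3
  R1 -= 3*R0 → (0, 3, 4, 2)  (L[1][0] := 3)
  R2 -= 1*R0 → (0, 4, 0, 2)  (L[2][0] := 1)
  R3 -= 4*R0 → (0, 3, 3, 4)  (L[3][0] := 4)
[col 1] pivot 3
  R2 -= 3*R1 → (0, 0, 3, 1)  (L[2][1] := 3)
  R3 -= 1*R1 → (0, 0, 4, 2)  (L[3][1] := 1)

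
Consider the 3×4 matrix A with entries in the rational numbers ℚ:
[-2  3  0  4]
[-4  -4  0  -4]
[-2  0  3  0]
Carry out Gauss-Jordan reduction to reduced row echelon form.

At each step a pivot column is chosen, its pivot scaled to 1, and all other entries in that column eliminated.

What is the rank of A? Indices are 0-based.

step 1: normalize row 0 (÷-2) = (1, -3/2, 0, -2)
  row 1: subtract -4×row0 = (0, -10, 0, -12)
  row 2: subtract -2×row0 = (0, -3, 3, -4)
step 2: normalize row 1 (÷-10) = (0, 1, 0, 6/5)
  row 0: subtract -3/2×row1 = (1, 0, 0, -1/5)
  row 2: subtract -3×row1 = (0, 0, 3, -2/5)
step 3: normalize row 2 (÷3) = (0, 0, 1, -2/15)

rank = 3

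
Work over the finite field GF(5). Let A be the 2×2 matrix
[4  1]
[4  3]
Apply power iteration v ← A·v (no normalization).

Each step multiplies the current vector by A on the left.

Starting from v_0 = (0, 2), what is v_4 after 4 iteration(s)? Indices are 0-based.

v_4 = (2, 0)

v_0 = (0, 2).
v_1 = A·v_0 = (2, 1).
v_2 = A·v_1 = (4, 1).
v_3 = A·v_2 = (2, 4).
v_4 = A·v_3 = (2, 0).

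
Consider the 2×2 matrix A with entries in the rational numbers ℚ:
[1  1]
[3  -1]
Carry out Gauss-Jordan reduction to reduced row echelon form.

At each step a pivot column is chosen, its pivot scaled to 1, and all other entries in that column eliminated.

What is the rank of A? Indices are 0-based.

step 1: normalize row 0 (÷1) = (1, 1)
  row 1: subtract 3×row0 = (0, -4)
step 2: normalize row 1 (÷-4) = (0, 1)
  row 0: subtract 1×row1 = (1, 0)

rank = 2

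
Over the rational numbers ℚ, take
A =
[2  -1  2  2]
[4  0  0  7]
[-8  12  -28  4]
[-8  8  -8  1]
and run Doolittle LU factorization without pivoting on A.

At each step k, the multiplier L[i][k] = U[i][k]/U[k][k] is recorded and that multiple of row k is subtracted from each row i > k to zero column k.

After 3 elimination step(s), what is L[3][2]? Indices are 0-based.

Step 1: pivot at (0,0) is 2.
  row1 ← row1 − (2)·row0  ⇒  L[1][0]=2, U row1=(0, 2, -4, 3)
  row2 ← row2 − (-4)·row0  ⇒  L[2][0]=-4, U row2=(0, 8, -20, 12)
  row3 ← row3 − (-4)·row0  ⇒  L[3][0]=-4, U row3=(0, 4, 0, 9)
Step 2: pivot at (1,1) is 2.
  row2 ← row2 − (4)·row1  ⇒  L[2][1]=4, U row2=(0, 0, -4, 0)
  row3 ← row3 − (2)·row1  ⇒  L[3][1]=2, U row3=(0, 0, 8, 3)
Step 3: pivot at (2,2) is -4.
  row3 ← row3 − (-2)·row2  ⇒  L[3][2]=-2, U row3=(0, 0, 0, 3)

L[3][2] = -2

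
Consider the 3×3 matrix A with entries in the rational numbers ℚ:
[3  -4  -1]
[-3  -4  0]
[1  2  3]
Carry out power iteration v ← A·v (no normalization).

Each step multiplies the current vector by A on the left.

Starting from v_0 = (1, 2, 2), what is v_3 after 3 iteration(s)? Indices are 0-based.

v_3 = (-228, -296, 154)

v_0 = (1, 2, 2).
v_1 = A·v_0 = (-7, -11, 11).
v_2 = A·v_1 = (12, 65, 4).
v_3 = A·v_2 = (-228, -296, 154).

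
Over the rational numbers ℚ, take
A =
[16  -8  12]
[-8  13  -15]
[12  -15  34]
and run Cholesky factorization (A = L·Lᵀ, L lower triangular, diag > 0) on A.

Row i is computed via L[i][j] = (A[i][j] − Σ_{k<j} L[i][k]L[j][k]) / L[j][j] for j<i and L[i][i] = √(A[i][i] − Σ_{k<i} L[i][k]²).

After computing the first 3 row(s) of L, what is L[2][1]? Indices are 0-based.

Step 1: L[0][0] = √(16) = 4.
  L[1][0] = (-8) / L[0][0] = -2.
Step 2: L[1][1] = √(9) = 3.
  L[2][0] = (12) / L[0][0] = 3.
  L[2][1] = (-9) / L[1][1] = -3.
Step 3: L[2][2] = √(16) = 4.

L[2][1] = -3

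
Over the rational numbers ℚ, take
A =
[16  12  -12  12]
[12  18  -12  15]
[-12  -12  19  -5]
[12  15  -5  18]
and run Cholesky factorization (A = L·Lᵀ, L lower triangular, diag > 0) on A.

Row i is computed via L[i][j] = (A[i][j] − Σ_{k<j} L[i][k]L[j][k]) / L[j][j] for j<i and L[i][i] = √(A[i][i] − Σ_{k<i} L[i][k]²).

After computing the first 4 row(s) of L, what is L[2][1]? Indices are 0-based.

Step 1: L[0][0] = √(16) = 4.
  L[1][0] = (12) / L[0][0] = 3.
Step 2: L[1][1] = √(9) = 3.
  L[2][0] = (-12) / L[0][0] = -3.
  L[2][1] = (-3) / L[1][1] = -1.
Step 3: L[2][2] = √(9) = 3.
  L[3][0] = (12) / L[0][0] = 3.
  L[3][1] = (6) / L[1][1] = 2.
  L[3][2] = (6) / L[2][2] = 2.
Step 4: L[3][3] = √(1) = 1.

L[2][1] = -1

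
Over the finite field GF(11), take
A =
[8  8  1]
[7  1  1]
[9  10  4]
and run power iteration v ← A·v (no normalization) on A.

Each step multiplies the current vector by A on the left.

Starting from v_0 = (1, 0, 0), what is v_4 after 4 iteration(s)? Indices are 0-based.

v_0 = (1, 0, 0).
v_1 = A·v_0 = (8, 7, 9).
v_2 = A·v_1 = (8, 6, 2).
v_3 = A·v_2 = (4, 9, 8).
v_4 = A·v_3 = (2, 1, 4).

v_4 = (2, 1, 4)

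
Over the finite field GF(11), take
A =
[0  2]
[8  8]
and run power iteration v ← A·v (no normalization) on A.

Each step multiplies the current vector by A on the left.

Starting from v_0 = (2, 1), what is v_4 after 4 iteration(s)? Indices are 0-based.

v_4 = (4, 0)

v_0 = (2, 1).
v_1 = A·v_0 = (2, 2).
v_2 = A·v_1 = (4, 10).
v_3 = A·v_2 = (9, 2).
v_4 = A·v_3 = (4, 0).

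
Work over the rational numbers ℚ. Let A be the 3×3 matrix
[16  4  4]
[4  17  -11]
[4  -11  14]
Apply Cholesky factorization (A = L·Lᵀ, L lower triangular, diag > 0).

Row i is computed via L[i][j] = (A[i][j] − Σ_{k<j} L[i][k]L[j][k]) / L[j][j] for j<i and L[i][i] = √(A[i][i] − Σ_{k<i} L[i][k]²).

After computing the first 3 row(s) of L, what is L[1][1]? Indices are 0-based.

L[1][1] = 4

Step 1: L[0][0] = √(16) = 4.
  L[1][0] = (4) / L[0][0] = 1.
Step 2: L[1][1] = √(16) = 4.
  L[2][0] = (4) / L[0][0] = 1.
  L[2][1] = (-12) / L[1][1] = -3.
Step 3: L[2][2] = √(4) = 2.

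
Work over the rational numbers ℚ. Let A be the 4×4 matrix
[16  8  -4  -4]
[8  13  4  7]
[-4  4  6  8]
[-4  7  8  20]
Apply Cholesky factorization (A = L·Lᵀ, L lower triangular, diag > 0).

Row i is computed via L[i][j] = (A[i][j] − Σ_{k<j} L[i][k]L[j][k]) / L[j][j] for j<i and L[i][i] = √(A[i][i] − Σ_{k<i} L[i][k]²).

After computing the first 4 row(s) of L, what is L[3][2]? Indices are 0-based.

Step 1: L[0][0] = √(16) = 4.
  L[1][0] = (8) / L[0][0] = 2.
Step 2: L[1][1] = √(9) = 3.
  L[2][0] = (-4) / L[0][0] = -1.
  L[2][1] = (6) / L[1][1] = 2.
Step 3: L[2][2] = √(1) = 1.
  L[3][0] = (-4) / L[0][0] = -1.
  L[3][1] = (9) / L[1][1] = 3.
  L[3][2] = (1) / L[2][2] = 1.
Step 4: L[3][3] = √(9) = 3.

L[3][2] = 1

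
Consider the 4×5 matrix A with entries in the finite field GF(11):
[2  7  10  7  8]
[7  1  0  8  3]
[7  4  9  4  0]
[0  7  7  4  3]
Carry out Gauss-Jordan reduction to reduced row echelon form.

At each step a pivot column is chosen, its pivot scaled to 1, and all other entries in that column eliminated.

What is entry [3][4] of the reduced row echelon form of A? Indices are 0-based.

[1] R0 /= 2  ⇒  (1, 9, 5, 9, 4)
     R1 -= 7·R0  ⇒  (0, 4, 9, 0, 8)
     R2 -= 7·R0  ⇒  (0, 7, 7, 7, 5)
[2] R1 /= 4  ⇒  (0, 1, 5, 0, 2)
     R0 -= 9·R1  ⇒  (1, 0, 4, 9, 8)
     R2 -= 7·R1  ⇒  (0, 0, 5, 7, 2)
     R3 -= 7·R1  ⇒  (0, 0, 5, 4, 0)
[3] R2 /= 5  ⇒  (0, 0, 1, 8, 7)
     R0 -= 4·R2  ⇒  (1, 0, 0, 10, 2)
     R1 -= 5·R2  ⇒  (0, 1, 0, 4, 0)
     R3 -= 5·R2  ⇒  (0, 0, 0, 8, 9)
[4] R3 /= 8  ⇒  (0, 0, 0, 1, 8)
     R0 -= 10·R3  ⇒  (1, 0, 0, 0, 10)
     R1 -= 4·R3  ⇒  (0, 1, 0, 0, 1)
     R2 -= 8·R3  ⇒  (0, 0, 1, 0, 9)

M[3][4] = 8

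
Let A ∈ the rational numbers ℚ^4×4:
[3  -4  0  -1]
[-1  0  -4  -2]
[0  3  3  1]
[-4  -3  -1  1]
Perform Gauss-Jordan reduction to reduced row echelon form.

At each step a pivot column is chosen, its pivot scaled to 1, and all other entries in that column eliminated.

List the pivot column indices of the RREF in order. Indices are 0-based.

pivot columns: 0, 1, 2, 3

step 1: normalize row 0 (÷3) = (1, -4/3, 0, -1/3)
  row 1: subtract -1×row0 = (0, -4/3, -4, -7/3)
  row 3: subtract -4×row0 = (0, -25/3, -1, -1/3)
step 2: normalize row 1 (÷-4/3) = (0, 1, 3, 7/4)
  row 0: subtract -4/3×row1 = (1, 0, 4, 2)
  row 2: subtract 3×row1 = (0, 0, -6, -17/4)
  row 3: subtract -25/3×row1 = (0, 0, 24, 57/4)
step 3: normalize row 2 (÷-6) = (0, 0, 1, 17/24)
  row 0: subtract 4×row2 = (1, 0, 0, -5/6)
  row 1: subtract 3×row2 = (0, 1, 0, -3/8)
  row 3: subtract 24×row2 = (0, 0, 0, -11/4)
step 4: normalize row 3 (÷-11/4) = (0, 0, 0, 1)
  row 0: subtract -5/6×row3 = (1, 0, 0, 0)
  row 1: subtract -3/8×row3 = (0, 1, 0, 0)
  row 2: subtract 17/24×row3 = (0, 0, 1, 0)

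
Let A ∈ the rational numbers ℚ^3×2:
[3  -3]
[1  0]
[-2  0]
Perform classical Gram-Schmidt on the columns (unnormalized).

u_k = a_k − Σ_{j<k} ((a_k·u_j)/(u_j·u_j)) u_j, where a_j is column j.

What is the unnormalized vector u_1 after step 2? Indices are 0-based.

Step 1: u_0 = a_0 = (3, 1, -2).
Step 2: u_1 = a_1 − (-9/14)·u_0 = (-15/14, 9/14, -9/7).

u_1 = (-15/14, 9/14, -9/7)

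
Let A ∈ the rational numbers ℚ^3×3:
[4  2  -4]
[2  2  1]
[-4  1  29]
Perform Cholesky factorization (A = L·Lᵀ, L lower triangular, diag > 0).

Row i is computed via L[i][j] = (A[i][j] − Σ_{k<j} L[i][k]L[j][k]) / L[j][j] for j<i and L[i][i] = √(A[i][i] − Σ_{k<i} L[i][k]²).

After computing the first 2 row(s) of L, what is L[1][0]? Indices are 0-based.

Step 1: L[0][0] = √(4) = 2.
  L[1][0] = (2) / L[0][0] = 1.
Step 2: L[1][1] = √(1) = 1.

L[1][0] = 1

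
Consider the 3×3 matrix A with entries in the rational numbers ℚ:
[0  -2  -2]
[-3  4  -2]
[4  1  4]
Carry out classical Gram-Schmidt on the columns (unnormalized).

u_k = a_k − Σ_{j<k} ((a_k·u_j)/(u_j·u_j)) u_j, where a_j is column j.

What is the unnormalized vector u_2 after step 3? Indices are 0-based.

u_2 = (-570/461, -240/461, -180/461)

Step 1: u_0 = a_0 = (0, -3, 4).
Step 2: u_1 = a_1 − (-8/25)·u_0 = (-2, 76/25, 57/25).
Step 3: u_2 = a_2 − (22/25)·u_0 − (176/461)·u_1 = (-570/461, -240/461, -180/461).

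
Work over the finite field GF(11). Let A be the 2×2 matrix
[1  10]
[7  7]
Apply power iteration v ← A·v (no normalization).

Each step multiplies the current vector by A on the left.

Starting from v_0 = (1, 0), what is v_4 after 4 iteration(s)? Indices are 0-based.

v_0 = (1, 0).
v_1 = A·v_0 = (1, 7).
v_2 = A·v_1 = (5, 1).
v_3 = A·v_2 = (4, 9).
v_4 = A·v_3 = (6, 3).

v_4 = (6, 3)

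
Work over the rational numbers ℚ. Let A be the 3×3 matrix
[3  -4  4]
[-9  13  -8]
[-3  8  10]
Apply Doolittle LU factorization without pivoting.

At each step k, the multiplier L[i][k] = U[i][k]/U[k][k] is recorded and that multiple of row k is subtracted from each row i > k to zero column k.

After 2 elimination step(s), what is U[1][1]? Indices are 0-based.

Step 1: pivot at (0,0) is 3.
  row1 ← row1 − (-3)·row0  ⇒  L[1][0]=-3, U row1=(0, 1, 4)
  row2 ← row2 − (-1)·row0  ⇒  L[2][0]=-1, U row2=(0, 4, 14)
Step 2: pivot at (1,1) is 1.
  row2 ← row2 − (4)·row1  ⇒  L[2][1]=4, U row2=(0, 0, -2)

U[1][1] = 1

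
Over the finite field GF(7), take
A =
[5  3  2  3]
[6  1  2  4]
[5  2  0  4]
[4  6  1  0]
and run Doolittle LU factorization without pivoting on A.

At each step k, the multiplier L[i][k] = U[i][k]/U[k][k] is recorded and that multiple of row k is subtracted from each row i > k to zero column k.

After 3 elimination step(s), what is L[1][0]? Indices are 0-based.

L[1][0] = 4

k=0: U[0][0]=5
  eliminate (1,0): mult=4, new row 1: (0, 3, 1, 6); set L[1][0]=4
  eliminate (2,0): mult=1, new row 2: (0, 6, 5, 1); set L[2][0]=1
  eliminate (3,0): mult=5, new row 3: (0, 5, 5, 6); set L[3][0]=5
k=1: U[1][1]=3
  eliminate (2,1): mult=2, new row 2: (0, 0, 3, 3); set L[2][1]=2
  eliminate (3,1): mult=4, new row 3: (0, 0, 1, 3); set L[3][1]=4
k=2: U[2][2]=3
  eliminate (3,2): mult=5, new row 3: (0, 0, 0, 2); set L[3][2]=5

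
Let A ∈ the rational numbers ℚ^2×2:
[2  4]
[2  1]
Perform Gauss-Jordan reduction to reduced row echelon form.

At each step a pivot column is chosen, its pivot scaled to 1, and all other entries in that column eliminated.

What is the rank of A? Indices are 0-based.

step 1: normalize row 0 (÷2) = (1, 2)
  row 1: subtract 2×row0 = (0, -3)
step 2: normalize row 1 (÷-3) = (0, 1)
  row 0: subtract 2×row1 = (1, 0)

rank = 2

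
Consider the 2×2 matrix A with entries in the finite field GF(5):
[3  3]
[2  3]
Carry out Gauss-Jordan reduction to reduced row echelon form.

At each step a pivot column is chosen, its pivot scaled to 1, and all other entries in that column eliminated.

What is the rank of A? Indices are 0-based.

pivot(0,0)=3: scale R0 → (1, 1)
  clear (1,0): R1 −= (2)R0 → (0, 1)
pivot(1,1)=1: scale R1 → (0, 1)
  clear (0,1): R0 −= (1)R1 → (1, 0)

rank = 2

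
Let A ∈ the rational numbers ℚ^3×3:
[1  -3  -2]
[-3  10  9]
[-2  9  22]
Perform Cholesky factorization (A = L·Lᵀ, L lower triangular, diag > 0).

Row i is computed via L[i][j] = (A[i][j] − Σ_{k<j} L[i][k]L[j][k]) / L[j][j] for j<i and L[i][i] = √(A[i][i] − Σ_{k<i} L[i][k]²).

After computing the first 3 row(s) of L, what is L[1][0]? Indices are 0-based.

Step 1: L[0][0] = √(1) = 1.
  L[1][0] = (-3) / L[0][0] = -3.
Step 2: L[1][1] = √(1) = 1.
  L[2][0] = (-2) / L[0][0] = -2.
  L[2][1] = (3) / L[1][1] = 3.
Step 3: L[2][2] = √(9) = 3.

L[1][0] = -3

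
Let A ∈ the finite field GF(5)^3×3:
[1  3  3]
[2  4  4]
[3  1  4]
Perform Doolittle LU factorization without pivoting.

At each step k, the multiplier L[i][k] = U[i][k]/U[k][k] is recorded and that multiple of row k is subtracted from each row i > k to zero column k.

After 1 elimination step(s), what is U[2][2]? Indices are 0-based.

k=0: U[0][0]=1
  eliminate (1,0): mult=2, new row 1: (0, 3, 3); set L[1][0]=2
  eliminate (2,0): mult=3, new row 2: (0, 2, 0); set L[2][0]=3

U[2][2] = 0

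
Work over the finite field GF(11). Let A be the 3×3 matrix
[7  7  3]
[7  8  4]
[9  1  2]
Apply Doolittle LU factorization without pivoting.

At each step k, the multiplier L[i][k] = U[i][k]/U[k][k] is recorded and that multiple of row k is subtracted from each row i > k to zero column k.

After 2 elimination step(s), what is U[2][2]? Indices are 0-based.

U[2][2] = 3

[col 0] pivot 7
  R1 -= 1*R0 → (0, 1, 1)  (L[1][0] := 1)
  R2 -= 6*R0 → (0, 3, 6)  (L[2][0] := 6)
[col 1] pivot 1
  R2 -= 3*R1 → (0, 0, 3)  (L[2][1] := 3)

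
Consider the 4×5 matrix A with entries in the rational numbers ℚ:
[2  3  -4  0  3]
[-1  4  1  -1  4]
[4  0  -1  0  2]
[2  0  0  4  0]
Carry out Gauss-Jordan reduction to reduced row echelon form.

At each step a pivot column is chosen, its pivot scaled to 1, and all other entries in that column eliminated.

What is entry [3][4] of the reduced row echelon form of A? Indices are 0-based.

step 1: normalize row 0 (÷2) = (1, 3/2, -2, 0, 3/2)
  row 1: subtract -1×row0 = (0, 11/2, -1, -1, 11/2)
  row 2: subtract 4×row0 = (0, -6, 7, 0, -4)
  row 3: subtract 2×row0 = (0, -3, 4, 4, -3)
step 2: normalize row 1 (÷11/2) = (0, 1, -2/11, -2/11, 1)
  row 0: subtract 3/2×row1 = (1, 0, -19/11, 3/11, 0)
  row 2: subtract -6×row1 = (0, 0, 65/11, -12/11, 2)
  row 3: subtract -3×row1 = (0, 0, 38/11, 38/11, 0)
step 3: normalize row 2 (÷65/11) = (0, 0, 1, -12/65, 22/65)
  row 0: subtract -19/11×row2 = (1, 0, 0, -3/65, 38/65)
  row 1: subtract -2/11×row2 = (0, 1, 0, -14/65, 69/65)
  row 3: subtract 38/11×row2 = (0, 0, 0, 266/65, -76/65)
step 4: normalize row 3 (÷266/65) = (0, 0, 0, 1, -2/7)
  row 0: subtract -3/65×row3 = (1, 0, 0, 0, 4/7)
  row 1: subtract -14/65×row3 = (0, 1, 0, 0, 1)
  row 2: subtract -12/65×row3 = (0, 0, 1, 0, 2/7)

M[3][4] = -2/7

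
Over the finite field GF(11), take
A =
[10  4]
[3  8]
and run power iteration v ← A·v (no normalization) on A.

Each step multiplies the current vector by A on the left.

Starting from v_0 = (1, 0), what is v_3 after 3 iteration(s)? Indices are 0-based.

v_0 = (1, 0).
v_1 = A·v_0 = (10, 3).
v_2 = A·v_1 = (2, 10).
v_3 = A·v_2 = (5, 9).

v_3 = (5, 9)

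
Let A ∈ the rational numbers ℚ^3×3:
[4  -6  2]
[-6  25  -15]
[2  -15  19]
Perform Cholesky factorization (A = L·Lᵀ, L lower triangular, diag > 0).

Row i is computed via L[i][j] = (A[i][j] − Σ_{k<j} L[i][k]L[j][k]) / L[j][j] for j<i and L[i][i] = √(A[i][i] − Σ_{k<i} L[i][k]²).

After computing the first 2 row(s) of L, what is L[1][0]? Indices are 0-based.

Step 1: L[0][0] = √(4) = 2.
  L[1][0] = (-6) / L[0][0] = -3.
Step 2: L[1][1] = √(16) = 4.

L[1][0] = -3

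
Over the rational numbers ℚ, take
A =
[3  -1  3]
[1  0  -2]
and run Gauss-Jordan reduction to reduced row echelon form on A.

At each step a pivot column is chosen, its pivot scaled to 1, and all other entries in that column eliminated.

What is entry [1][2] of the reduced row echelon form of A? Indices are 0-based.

M[1][2] = -9

[1] R0 /= 3  ⇒  (1, -1/3, 1)
     R1 -= 1·R0  ⇒  (0, 1/3, -3)
[2] R1 /= 1/3  ⇒  (0, 1, -9)
     R0 -= -1/3·R1  ⇒  (1, 0, -2)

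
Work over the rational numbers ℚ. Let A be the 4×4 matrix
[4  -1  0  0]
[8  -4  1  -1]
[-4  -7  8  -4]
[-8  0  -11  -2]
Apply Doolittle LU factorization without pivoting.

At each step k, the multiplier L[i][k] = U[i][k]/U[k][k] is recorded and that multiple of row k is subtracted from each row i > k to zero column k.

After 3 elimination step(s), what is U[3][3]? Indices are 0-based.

U[3][3] = -1

Step 1: pivot at (0,0) is 4.
  row1 ← row1 − (2)·row0  ⇒  L[1][0]=2, U row1=(0, -2, 1, -1)
  row2 ← row2 − (-1)·row0  ⇒  L[2][0]=-1, U row2=(0, -8, 8, -4)
  row3 ← row3 − (-2)·row0  ⇒  L[3][0]=-2, U row3=(0, -2, -11, -2)
Step 2: pivot at (1,1) is -2.
  row2 ← row2 − (4)·row1  ⇒  L[2][1]=4, U row2=(0, 0, 4, 0)
  row3 ← row3 − (1)·row1  ⇒  L[3][1]=1, U row3=(0, 0, -12, -1)
Step 3: pivot at (2,2) is 4.
  row3 ← row3 − (-3)·row2  ⇒  L[3][2]=-3, U row3=(0, 0, 0, -1)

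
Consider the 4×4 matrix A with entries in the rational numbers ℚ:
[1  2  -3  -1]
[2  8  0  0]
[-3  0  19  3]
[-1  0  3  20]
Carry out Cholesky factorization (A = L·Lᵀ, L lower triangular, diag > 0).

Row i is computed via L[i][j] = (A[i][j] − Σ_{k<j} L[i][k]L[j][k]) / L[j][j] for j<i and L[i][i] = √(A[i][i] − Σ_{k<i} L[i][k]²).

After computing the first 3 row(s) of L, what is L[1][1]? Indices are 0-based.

L[1][1] = 2

Step 1: L[0][0] = √(1) = 1.
  L[1][0] = (2) / L[0][0] = 2.
Step 2: L[1][1] = √(4) = 2.
  L[2][0] = (-3) / L[0][0] = -3.
  L[2][1] = (6) / L[1][1] = 3.
Step 3: L[2][2] = √(1) = 1.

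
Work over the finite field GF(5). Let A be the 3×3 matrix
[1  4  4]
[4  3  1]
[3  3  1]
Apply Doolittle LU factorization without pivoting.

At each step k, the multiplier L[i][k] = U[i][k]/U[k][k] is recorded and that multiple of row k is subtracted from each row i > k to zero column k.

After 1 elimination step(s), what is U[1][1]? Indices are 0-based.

k=0: U[0][0]=1
  eliminate (1,0): mult=4, new row 1: (0, 2, 0); set L[1][0]=4
  eliminate (2,0): mult=3, new row 2: (0, 1, 4); set L[2][0]=3

U[1][1] = 2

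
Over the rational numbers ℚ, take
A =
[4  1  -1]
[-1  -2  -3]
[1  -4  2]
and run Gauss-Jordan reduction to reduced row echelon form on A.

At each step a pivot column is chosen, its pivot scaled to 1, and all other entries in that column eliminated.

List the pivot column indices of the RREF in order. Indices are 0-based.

pivot(0,0)=4: scale R0 → (1, 1/4, -1/4)
  clear (1,0): R1 −= (-1)R0 → (0, -7/4, -13/4)
  clear (2,0): R2 −= (1)R0 → (0, -17/4, 9/4)
pivot(1,1)=-7/4: scale R1 → (0, 1, 13/7)
  clear (0,1): R0 −= (1/4)R1 → (1, 0, -5/7)
  clear (2,1): R2 −= (-17/4)R1 → (0, 0, 71/7)
pivot(2,2)=71/7: scale R2 → (0, 0, 1)
  clear (0,2): R0 −= (-5/7)R2 → (1, 0, 0)
  clear (1,2): R1 −= (13/7)R2 → (0, 1, 0)

pivot columns: 0, 1, 2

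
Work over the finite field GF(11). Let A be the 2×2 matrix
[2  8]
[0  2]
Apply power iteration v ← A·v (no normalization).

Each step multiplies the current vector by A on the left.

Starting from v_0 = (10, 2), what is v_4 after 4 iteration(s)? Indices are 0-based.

v_0 = (10, 2).
v_1 = A·v_0 = (3, 4).
v_2 = A·v_1 = (5, 8).
v_3 = A·v_2 = (8, 5).
v_4 = A·v_3 = (1, 10).

v_4 = (1, 10)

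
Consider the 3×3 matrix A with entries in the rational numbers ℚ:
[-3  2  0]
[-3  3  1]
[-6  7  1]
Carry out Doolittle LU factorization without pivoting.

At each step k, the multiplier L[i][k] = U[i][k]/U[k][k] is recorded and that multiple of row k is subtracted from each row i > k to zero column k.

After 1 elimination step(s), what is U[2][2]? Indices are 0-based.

k=0: U[0][0]=-3
  eliminate (1,0): mult=1, new row 1: (0, 1, 1); set L[1][0]=1
  eliminate (2,0): mult=2, new row 2: (0, 3, 1); set L[2][0]=2

U[2][2] = 1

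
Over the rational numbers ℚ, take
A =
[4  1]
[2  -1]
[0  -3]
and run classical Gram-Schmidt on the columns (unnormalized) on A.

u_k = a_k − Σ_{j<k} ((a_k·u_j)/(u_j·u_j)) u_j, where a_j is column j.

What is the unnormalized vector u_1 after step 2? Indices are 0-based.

Step 1: u_0 = a_0 = (4, 2, 0).
Step 2: u_1 = a_1 − (1/10)·u_0 = (3/5, -6/5, -3).

u_1 = (3/5, -6/5, -3)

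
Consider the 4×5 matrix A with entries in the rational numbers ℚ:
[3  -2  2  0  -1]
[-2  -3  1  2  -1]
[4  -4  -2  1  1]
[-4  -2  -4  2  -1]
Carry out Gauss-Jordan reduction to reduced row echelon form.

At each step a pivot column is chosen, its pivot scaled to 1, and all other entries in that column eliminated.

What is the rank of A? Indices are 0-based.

pivot(0,0)=3: scale R0 → (1, -2/3, 2/3, 0, -1/3)
  clear (1,0): R1 −= (-2)R0 → (0, -13/3, 7/3, 2, -5/3)
  clear (2,0): R2 −= (4)R0 → (0, -4/3, -14/3, 1, 7/3)
  clear (3,0): R3 −= (-4)R0 → (0, -14/3, -4/3, 2, -7/3)
pivot(1,1)=-13/3: scale R1 → (0, 1, -7/13, -6/13, 5/13)
  clear (0,1): R0 −= (-2/3)R1 → (1, 0, 4/13, -4/13, -1/13)
  clear (2,1): R2 −= (-4/3)R1 → (0, 0, -70/13, 5/13, 37/13)
  clear (3,1): R3 −= (-14/3)R1 → (0, 0, -50/13, -2/13, -7/13)
pivot(2,2)=-70/13: scale R2 → (0, 0, 1, -1/14, -37/70)
  clear (0,2): R0 −= (4/13)R2 → (1, 0, 0, -2/7, 3/35)
  clear (1,2): R1 −= (-7/13)R2 → (0, 1, 0, -1/2, 1/10)
  clear (3,2): R3 −= (-50/13)R2 → (0, 0, 0, -3/7, -18/7)
pivot(3,3)=-3/7: scale R3 → (0, 0, 0, 1, 6)
  clear (0,3): R0 −= (-2/7)R3 → (1, 0, 0, 0, 9/5)
  clear (1,3): R1 −= (-1/2)R3 → (0, 1, 0, 0, 31/10)
  clear (2,3): R2 −= (-1/14)R3 → (0, 0, 1, 0, -1/10)

rank = 4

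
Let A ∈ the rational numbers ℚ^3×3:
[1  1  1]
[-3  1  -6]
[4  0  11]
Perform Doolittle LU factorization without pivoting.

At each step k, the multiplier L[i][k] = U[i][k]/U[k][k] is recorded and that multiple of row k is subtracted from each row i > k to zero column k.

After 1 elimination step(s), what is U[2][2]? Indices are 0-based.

U[2][2] = 7

Step 1: pivot at (0,0) is 1.
  row1 ← row1 − (-3)·row0  ⇒  L[1][0]=-3, U row1=(0, 4, -3)
  row2 ← row2 − (4)·row0  ⇒  L[2][0]=4, U row2=(0, -4, 7)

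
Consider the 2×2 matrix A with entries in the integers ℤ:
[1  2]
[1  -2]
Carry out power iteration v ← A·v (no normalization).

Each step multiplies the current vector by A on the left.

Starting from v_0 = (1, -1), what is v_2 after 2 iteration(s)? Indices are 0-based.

v_2 = (5, -7)

v_0 = (1, -1).
v_1 = A·v_0 = (-1, 3).
v_2 = A·v_1 = (5, -7).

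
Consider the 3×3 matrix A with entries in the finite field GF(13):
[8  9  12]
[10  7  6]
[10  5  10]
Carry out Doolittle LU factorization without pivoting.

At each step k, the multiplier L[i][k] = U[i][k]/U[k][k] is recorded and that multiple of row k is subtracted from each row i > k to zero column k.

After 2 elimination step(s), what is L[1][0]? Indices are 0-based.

k=0: U[0][0]=8
  eliminate (1,0): mult=11, new row 1: (0, 12, 4); set L[1][0]=11
  eliminate (2,0): mult=11, new row 2: (0, 10, 8); set L[2][0]=11
k=1: U[1][1]=12
  eliminate (2,1): mult=3, new row 2: (0, 0, 9); set L[2][1]=3

L[1][0] = 11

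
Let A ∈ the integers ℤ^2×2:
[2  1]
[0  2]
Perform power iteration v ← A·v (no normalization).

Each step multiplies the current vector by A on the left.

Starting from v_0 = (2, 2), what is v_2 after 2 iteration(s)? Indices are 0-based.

v_0 = (2, 2).
v_1 = A·v_0 = (6, 4).
v_2 = A·v_1 = (16, 8).

v_2 = (16, 8)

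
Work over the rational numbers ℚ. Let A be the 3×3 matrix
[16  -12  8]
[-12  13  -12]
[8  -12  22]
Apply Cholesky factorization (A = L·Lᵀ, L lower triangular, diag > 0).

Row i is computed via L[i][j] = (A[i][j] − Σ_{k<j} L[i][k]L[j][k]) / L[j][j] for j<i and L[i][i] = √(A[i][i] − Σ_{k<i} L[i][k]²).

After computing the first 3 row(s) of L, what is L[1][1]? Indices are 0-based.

L[1][1] = 2

Step 1: L[0][0] = √(16) = 4.
  L[1][0] = (-12) / L[0][0] = -3.
Step 2: L[1][1] = √(4) = 2.
  L[2][0] = (8) / L[0][0] = 2.
  L[2][1] = (-6) / L[1][1] = -3.
Step 3: L[2][2] = √(9) = 3.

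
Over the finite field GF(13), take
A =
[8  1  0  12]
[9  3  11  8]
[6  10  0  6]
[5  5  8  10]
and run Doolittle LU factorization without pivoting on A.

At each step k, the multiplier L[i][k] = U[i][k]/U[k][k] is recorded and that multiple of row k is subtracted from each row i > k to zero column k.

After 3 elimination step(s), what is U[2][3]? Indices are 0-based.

U[2][3] = 12

k=0: U[0][0]=8
  eliminate (1,0): mult=6, new row 1: (0, 10, 11, 1); set L[1][0]=6
  eliminate (2,0): mult=4, new row 2: (0, 6, 0, 10); set L[2][0]=4
  eliminate (3,0): mult=12, new row 3: (0, 6, 8, 9); set L[3][0]=12
k=1: U[1][1]=10
  eliminate (2,1): mult=11, new row 2: (0, 0, 9, 12); set L[2][1]=11
  eliminate (3,1): mult=11, new row 3: (0, 0, 4, 11); set L[3][1]=11
k=2: U[2][2]=9
  eliminate (3,2): mult=12, new row 3: (0, 0, 0, 10); set L[3][2]=12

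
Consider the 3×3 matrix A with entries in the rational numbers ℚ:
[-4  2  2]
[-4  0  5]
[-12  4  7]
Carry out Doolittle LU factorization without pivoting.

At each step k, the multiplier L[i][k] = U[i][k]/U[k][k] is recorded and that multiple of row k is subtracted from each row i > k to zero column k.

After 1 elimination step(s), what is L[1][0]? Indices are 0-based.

Step 1: pivot at (0,0) is -4.
  row1 ← row1 − (1)·row0  ⇒  L[1][0]=1, U row1=(0, -2, 3)
  row2 ← row2 − (3)·row0  ⇒  L[2][0]=3, U row2=(0, -2, 1)

L[1][0] = 1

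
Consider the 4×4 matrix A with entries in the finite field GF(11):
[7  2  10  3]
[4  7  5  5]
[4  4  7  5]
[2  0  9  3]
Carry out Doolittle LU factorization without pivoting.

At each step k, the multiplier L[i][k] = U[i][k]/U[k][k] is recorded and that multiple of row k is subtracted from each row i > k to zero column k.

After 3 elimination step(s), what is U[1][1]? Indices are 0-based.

U[1][1] = 9

Step 1: pivot at (0,0) is 7.
  row1 ← row1 − (10)·row0  ⇒  L[1][0]=10, U row1=(0, 9, 4, 8)
  row2 ← row2 − (10)·row0  ⇒  L[2][0]=10, U row2=(0, 6, 6, 8)
  row3 ← row3 − (5)·row0  ⇒  L[3][0]=5, U row3=(0, 1, 3, 10)
Step 2: pivot at (1,1) is 9.
  row2 ← row2 − (8)·row1  ⇒  L[2][1]=8, U row2=(0, 0, 7, 10)
  row3 ← row3 − (5)·row1  ⇒  L[3][1]=5, U row3=(0, 0, 5, 3)
Step 3: pivot at (2,2) is 7.
  row3 ← row3 − (7)·row2  ⇒  L[3][2]=7, U row3=(0, 0, 0, 10)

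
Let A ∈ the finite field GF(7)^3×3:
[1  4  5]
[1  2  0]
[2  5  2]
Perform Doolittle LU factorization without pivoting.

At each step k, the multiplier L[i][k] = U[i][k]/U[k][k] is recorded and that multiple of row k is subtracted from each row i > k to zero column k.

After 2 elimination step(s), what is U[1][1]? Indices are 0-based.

U[1][1] = 5

[col 0] pivot 1
  R1 -= 1*R0 → (0, 5, 2)  (L[1][0] := 1)
  R2 -= 2*R0 → (0, 4, 6)  (L[2][0] := 2)
[col 1] pivot 5
  R2 -= 5*R1 → (0, 0, 3)  (L[2][1] := 5)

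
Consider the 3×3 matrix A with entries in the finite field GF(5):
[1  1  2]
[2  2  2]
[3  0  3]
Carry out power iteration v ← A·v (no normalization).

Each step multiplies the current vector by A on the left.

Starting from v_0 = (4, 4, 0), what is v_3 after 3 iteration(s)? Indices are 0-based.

v_3 = (0, 0, 4)

v_0 = (4, 4, 0).
v_1 = A·v_0 = (3, 1, 2).
v_2 = A·v_1 = (3, 2, 0).
v_3 = A·v_2 = (0, 0, 4).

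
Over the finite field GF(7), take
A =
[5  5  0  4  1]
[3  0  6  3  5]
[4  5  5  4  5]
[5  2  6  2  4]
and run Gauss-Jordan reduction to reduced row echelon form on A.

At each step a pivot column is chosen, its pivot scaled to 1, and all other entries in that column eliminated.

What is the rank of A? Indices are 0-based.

[1] R0 /= 5  ⇒  (1, 1, 0, 5, 3)
     R1 -= 3·R0  ⇒  (0, 4, 6, 2, 3)
     R2 -= 4·R0  ⇒  (0, 1, 5, 5, 0)
     R3 -= 5·R0  ⇒  (0, 4, 6, 5, 3)
[2] R1 /= 4  ⇒  (0, 1, 5, 4, 6)
     R0 -= 1·R1  ⇒  (1, 0, 2, 1, 4)
     R2 -= 1·R1  ⇒  (0, 0, 0, 1, 1)
     R3 -= 4·R1  ⇒  (0, 0, 0, 3, 0)
column 2 empty below row 2
[3] R2 /= 1  ⇒  (0, 0, 0, 1, 1)
     R0 -= 1·R2  ⇒  (1, 0, 2, 0, 3)
     R1 -= 4·R2  ⇒  (0, 1, 5, 0, 2)
     R3 -= 3·R2  ⇒  (0, 0, 0, 0, 4)
[4] R3 /= 4  ⇒  (0, 0, 0, 0, 1)
     R0 -= 3·R3  ⇒  (1, 0, 2, 0, 0)
     R1 -= 2·R3  ⇒  (0, 1, 5, 0, 0)
     R2 -= 1·R3  ⇒  (0, 0, 0, 1, 0)

rank = 4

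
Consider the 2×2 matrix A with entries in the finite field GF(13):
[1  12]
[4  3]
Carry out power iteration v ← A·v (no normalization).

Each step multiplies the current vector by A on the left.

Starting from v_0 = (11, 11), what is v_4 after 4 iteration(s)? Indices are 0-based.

v_4 = (9, 1)

v_0 = (11, 11).
v_1 = A·v_0 = (0, 12).
v_2 = A·v_1 = (1, 10).
v_3 = A·v_2 = (4, 8).
v_4 = A·v_3 = (9, 1).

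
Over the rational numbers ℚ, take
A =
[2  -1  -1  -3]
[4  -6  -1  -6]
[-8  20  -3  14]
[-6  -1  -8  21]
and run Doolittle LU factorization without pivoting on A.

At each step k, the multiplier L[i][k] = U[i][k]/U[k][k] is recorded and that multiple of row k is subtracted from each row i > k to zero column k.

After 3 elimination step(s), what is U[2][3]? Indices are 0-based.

k=0: U[0][0]=2
  eliminate (1,0): mult=2, new row 1: (0, -4, 1, 0); set L[1][0]=2
  eliminate (2,0): mult=-4, new row 2: (0, 16, -7, 2); set L[2][0]=-4
  eliminate (3,0): mult=-3, new row 3: (0, -4, -11, 12); set L[3][0]=-3
k=1: U[1][1]=-4
  eliminate (2,1): mult=-4, new row 2: (0, 0, -3, 2); set L[2][1]=-4
  eliminate (3,1): mult=1, new row 3: (0, 0, -12, 12); set L[3][1]=1
k=2: U[2][2]=-3
  eliminate (3,2): mult=4, new row 3: (0, 0, 0, 4); set L[3][2]=4

U[2][3] = 2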